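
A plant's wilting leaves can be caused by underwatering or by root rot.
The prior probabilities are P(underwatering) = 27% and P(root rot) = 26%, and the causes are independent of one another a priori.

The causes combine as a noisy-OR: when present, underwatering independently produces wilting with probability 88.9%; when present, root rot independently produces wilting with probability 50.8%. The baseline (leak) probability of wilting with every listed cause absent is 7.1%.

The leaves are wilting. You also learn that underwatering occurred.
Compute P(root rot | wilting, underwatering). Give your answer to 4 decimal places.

P(root rot | wilting, underwatering) ≈ 0.2711

Under noisy-OR, P(wilting | causes) = 1 − (1−0.071)·∏(1−qᵢ) over the active causes.
Numerator (weight on configurations with root rot): 0.949265·0.26 = 0.246809
Denominator P(wilting | underwatering): 0.896881·0.74 + 0.949265·0.26 = 0.910501
P(root rot | wilting, underwatering) = 0.246809/0.910501 ≈ 0.2711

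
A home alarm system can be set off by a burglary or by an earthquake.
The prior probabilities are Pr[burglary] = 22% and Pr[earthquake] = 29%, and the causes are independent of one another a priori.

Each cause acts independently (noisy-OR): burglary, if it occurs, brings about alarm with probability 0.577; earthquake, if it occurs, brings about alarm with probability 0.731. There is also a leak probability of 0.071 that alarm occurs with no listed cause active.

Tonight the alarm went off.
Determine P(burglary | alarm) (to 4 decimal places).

Under noisy-OR, P(alarm | causes) = 1 − (1−0.071)·∏(1−qᵢ) over the active causes.
For the numerator, keep only burglary=true terms: 0.094819 + 0.057056 = 0.151875
The normalizing constant is 0.071×0.78×0.71 + 0.750099×0.78×0.29 + 0.607033×0.22×0.71 + 0.894292×0.22×0.29 = 0.360867
P(burglary | alarm) = 0.151875/0.360867 ≈ 0.4209

P(burglary | alarm) ≈ 0.4209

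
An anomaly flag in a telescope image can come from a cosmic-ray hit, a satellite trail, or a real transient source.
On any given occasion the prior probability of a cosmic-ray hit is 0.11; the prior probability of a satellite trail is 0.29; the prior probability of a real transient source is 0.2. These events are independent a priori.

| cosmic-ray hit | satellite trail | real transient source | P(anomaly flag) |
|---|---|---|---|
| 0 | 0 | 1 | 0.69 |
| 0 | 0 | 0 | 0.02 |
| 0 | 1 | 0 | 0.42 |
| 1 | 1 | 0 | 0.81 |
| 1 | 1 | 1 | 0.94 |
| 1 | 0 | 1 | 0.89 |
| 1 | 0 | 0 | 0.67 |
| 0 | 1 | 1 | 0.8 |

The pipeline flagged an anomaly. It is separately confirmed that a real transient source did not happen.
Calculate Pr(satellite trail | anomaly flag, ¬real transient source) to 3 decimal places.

Pr(satellite trail | anomaly flag, ¬real transient source) ≈ 0.674

P(anomaly flag | ¬real transient source) = 0.02×0.89×0.71 + 0.42×0.89×0.29 + 0.67×0.11×0.71 + 0.81×0.11×0.29 = 0.012638 + 0.108402 + 0.052327 + 0.025839 = 0.199206
The satellite trail-present share is 0.108402 + 0.025839 = 0.134241.
P(satellite trail | anomaly flag, ¬real transient source) = 0.134241 / 0.199206 ≈ 0.674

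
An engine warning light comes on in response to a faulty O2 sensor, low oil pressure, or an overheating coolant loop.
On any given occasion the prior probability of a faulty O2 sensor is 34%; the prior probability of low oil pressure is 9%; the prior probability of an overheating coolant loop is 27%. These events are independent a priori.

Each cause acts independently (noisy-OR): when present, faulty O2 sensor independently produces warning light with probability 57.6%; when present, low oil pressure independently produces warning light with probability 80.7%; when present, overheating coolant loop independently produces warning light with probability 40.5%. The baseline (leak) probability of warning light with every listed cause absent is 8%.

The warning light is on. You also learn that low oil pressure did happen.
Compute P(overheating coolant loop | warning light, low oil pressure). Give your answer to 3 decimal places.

Under noisy-OR, P(warning light | causes) = 1 − (1−0.08)·∏(1−qᵢ) over the active causes.
P(warning light | low oil pressure) = 0.82244·0.66·0.73 + 0.894352·0.66·0.27 + 0.924715·0.34·0.73 + 0.955205·0.34·0.27 = 0.396252 + 0.159374 + 0.229514 + 0.087688 = 0.872828
The overheating coolant loop-present share is 0.159374 + 0.087688 = 0.247062.
Hence the posterior is 0.247062/0.872828 ≈ 0.283.

P(overheating coolant loop | warning light, low oil pressure) ≈ 0.283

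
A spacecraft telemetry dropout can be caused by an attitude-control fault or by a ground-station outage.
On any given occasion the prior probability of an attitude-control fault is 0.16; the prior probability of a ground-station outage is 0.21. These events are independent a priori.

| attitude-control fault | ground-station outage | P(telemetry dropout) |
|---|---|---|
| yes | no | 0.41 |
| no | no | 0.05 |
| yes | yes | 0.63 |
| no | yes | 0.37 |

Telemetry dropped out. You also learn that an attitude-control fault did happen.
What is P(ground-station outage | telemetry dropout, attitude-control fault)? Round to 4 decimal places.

P(ground-station outage | telemetry dropout, attitude-control fault) ≈ 0.2900

Enumerate both values of ground-station outage and weight by the priors:
  P(telemetry dropout | attitude-control fault) = 0.41·0.79 + 0.63·0.21
        = 0.323900 + 0.132300 = 0.456200
Configurations with ground-station outage contribute 0.132300, so
  P(ground-station outage | telemetry dropout, attitude-control fault) = 0.132300 / 0.456200 ≈ 0.2900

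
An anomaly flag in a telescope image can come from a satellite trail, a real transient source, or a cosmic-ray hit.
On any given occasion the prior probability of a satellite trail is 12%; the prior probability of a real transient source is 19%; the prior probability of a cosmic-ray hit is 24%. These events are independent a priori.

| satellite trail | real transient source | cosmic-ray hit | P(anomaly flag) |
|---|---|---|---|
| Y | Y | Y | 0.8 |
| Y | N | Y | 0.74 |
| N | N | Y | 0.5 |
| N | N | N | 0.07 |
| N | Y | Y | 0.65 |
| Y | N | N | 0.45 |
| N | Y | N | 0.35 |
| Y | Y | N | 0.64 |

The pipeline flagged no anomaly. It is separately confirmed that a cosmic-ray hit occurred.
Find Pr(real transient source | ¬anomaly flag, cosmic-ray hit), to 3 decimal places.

P(¬anomaly flag | cosmic-ray hit) = 0.5×0.88×0.81 + 0.35×0.88×0.19 + 0.26×0.12×0.81 + 0.2×0.12×0.19 = 0.356400 + 0.058520 + 0.025272 + 0.004560 = 0.444752
Of this, 0.063080 comes from 0.058520 + 0.004560 (the real transient source=true cases).
P(real transient source | ¬anomaly flag, cosmic-ray hit) = 0.063080 / 0.444752 ≈ 0.142

Pr(real transient source | ¬anomaly flag, cosmic-ray hit) ≈ 0.142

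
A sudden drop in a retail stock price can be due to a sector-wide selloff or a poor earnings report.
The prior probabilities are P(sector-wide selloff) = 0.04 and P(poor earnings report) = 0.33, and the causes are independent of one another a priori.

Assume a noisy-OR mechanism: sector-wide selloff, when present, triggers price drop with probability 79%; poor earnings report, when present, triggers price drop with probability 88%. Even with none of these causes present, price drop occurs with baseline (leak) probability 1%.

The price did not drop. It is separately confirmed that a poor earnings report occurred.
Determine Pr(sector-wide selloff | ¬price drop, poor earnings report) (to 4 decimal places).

Under noisy-OR, P(price drop | causes) = 1 − (1−0.01)·∏(1−qᵢ) over the active causes.
P(¬price drop | poor earnings report) = 0.1188*0.96 + 0.024948*0.04 = 0.114048 + 0.000998 = 0.115046
Of this, 0.000998 comes from 0.024948*0.04 (the sector-wide selloff=true cases).
So P(sector-wide selloff | ¬price drop, poor earnings report) = 0.000998/0.115046 ≈ 0.0087.

Pr(sector-wide selloff | ¬price drop, poor earnings report) ≈ 0.0087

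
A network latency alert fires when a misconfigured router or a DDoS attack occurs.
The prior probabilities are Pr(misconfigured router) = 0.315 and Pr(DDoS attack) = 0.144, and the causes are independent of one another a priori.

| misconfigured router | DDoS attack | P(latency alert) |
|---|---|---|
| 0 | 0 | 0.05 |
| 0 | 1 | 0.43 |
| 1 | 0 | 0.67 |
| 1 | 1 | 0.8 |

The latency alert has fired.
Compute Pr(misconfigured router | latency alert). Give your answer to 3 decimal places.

Enumerate the 4 (misconfigured router, DDoS attack) configurations and weight by the priors:
  P(latency alert) = 0.05*0.685*0.856 + 0.43*0.685*0.144 + 0.67*0.315*0.856 + 0.8*0.315*0.144
        = 0.029318 + 0.042415 + 0.180659 + 0.036288 = 0.288680
Keeping only the misconfigured router-present terms gives 0.216947, so
  P(misconfigured router | latency alert) = 0.216947 / 0.288680 ≈ 0.752

Pr(misconfigured router | latency alert) ≈ 0.752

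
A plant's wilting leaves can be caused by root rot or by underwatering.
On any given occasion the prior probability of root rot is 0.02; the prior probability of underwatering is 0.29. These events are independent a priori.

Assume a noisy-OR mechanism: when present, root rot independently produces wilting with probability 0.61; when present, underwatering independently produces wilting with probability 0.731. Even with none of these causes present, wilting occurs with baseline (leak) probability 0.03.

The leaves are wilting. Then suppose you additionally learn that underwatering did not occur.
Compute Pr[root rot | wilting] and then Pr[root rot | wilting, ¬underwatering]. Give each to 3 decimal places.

Pr[root rot | wilting] ≈ 0.057; Pr[root rot | wilting, ¬underwatering] ≈ 0.297

Under noisy-OR, P(wilting | causes) = 1 − (1−0.03)·∏(1−qᵢ) over the active causes.
Weight on root rot=true, given the evidence: 0.008828 + 0.005210 = 0.014038
Denominator P(wilting): 0.03·0.98·0.71 + 0.73907·0.98·0.29 + 0.6217·0.02·0.71 + 0.898237·0.02·0.29 = 0.244956
Posterior = 0.014038 / 0.244956 ≈ 0.057

Now condition on the additional information:
Weight on root rot=true, given the evidence: 0.6217×0.02 = 0.012434
Denominator P(wilting | ¬underwatering): 0.03×0.98 + 0.6217×0.02 = 0.041834
Posterior = 0.012434 / 0.041834 ≈ 0.297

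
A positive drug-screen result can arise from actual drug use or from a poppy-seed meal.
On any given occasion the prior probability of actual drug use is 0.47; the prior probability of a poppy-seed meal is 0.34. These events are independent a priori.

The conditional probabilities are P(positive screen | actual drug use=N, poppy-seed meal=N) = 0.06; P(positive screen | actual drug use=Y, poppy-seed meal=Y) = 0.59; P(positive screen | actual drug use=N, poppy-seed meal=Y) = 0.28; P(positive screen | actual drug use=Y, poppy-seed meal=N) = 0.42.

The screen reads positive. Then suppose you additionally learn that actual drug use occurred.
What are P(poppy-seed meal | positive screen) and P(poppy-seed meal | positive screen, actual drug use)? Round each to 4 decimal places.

P(positive screen) = 0.06×0.53×0.66 + 0.28×0.53×0.34 + 0.42×0.47×0.66 + 0.59×0.47×0.34 = 0.020988 + 0.050456 + 0.130284 + 0.094282 = 0.296010
The poppy-seed meal-present share is 0.050456 + 0.094282 = 0.144738.
P(poppy-seed meal | positive screen) = 0.144738 / 0.296010 ≈ 0.4890

Now condition on the additional information:
P(positive screen | actual drug use) = 0.42×0.66 + 0.59×0.34 = 0.277200 + 0.200600 = 0.477800
Restricting to configurations with poppy-seed meal present: 0.59×0.34 = 0.200600.
P(poppy-seed meal | positive screen, actual drug use) = 0.200600 / 0.477800 ≈ 0.4198

P(poppy-seed meal | positive screen) ≈ 0.4890; P(poppy-seed meal | positive screen, actual drug use) ≈ 0.4198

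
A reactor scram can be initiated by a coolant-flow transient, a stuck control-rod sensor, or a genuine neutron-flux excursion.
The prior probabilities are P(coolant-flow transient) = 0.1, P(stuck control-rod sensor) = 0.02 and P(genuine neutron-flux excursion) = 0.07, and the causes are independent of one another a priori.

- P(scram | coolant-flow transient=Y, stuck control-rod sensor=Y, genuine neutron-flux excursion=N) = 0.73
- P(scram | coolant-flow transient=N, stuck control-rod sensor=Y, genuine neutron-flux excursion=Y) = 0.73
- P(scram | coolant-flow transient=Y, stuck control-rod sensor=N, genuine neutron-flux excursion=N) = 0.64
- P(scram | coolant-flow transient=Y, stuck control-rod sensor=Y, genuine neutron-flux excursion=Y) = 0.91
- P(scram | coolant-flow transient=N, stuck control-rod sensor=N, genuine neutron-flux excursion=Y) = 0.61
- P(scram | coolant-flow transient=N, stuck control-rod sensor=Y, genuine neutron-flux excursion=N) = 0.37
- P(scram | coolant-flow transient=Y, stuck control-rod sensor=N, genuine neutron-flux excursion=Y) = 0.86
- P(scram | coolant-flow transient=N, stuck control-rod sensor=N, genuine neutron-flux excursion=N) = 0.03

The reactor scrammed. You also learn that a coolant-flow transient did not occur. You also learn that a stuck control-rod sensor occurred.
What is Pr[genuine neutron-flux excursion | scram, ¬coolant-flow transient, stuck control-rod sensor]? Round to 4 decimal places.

P(scram | ¬coolant-flow transient, stuck control-rod sensor) = 0.37*0.93 + 0.73*0.07 = 0.344100 + 0.051100 = 0.395200
Of this, 0.051100 comes from 0.73*0.07 (the genuine neutron-flux excursion=true cases).
P(genuine neutron-flux excursion | scram, ¬coolant-flow transient, stuck control-rod sensor) = 0.051100 / 0.395200 ≈ 0.1293

Pr[genuine neutron-flux excursion | scram, ¬coolant-flow transient, stuck control-rod sensor] ≈ 0.1293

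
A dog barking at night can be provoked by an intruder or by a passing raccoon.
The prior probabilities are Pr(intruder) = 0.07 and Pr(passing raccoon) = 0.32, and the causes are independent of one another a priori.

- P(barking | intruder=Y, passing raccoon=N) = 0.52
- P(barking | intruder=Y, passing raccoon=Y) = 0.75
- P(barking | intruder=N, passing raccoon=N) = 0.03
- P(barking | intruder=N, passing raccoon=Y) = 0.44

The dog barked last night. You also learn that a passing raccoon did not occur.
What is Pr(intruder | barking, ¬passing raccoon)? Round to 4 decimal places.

For the numerator, keep only intruder=true terms: 0.52·0.07 = 0.036400
The normalizing constant is 0.03·0.93 + 0.52·0.07 = 0.064300
P(intruder | barking, ¬passing raccoon) = 0.036400/0.064300 ≈ 0.5661

Pr(intruder | barking, ¬passing raccoon) ≈ 0.5661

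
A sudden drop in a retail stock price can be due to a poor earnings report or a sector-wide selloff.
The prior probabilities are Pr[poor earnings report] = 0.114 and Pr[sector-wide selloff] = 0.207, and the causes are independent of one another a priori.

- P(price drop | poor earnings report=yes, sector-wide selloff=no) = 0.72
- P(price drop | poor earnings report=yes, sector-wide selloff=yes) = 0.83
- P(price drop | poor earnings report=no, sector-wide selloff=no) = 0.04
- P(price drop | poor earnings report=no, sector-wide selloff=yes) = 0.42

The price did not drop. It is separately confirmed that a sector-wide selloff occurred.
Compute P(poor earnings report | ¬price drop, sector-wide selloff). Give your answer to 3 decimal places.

Numerator (weight on configurations with poor earnings report): 0.17×0.114 = 0.019380
The normalizing constant is 0.58×0.886 + 0.17×0.114 = 0.533260
Posterior = 0.019380 / 0.533260 ≈ 0.036

P(poor earnings report | ¬price drop, sector-wide selloff) ≈ 0.036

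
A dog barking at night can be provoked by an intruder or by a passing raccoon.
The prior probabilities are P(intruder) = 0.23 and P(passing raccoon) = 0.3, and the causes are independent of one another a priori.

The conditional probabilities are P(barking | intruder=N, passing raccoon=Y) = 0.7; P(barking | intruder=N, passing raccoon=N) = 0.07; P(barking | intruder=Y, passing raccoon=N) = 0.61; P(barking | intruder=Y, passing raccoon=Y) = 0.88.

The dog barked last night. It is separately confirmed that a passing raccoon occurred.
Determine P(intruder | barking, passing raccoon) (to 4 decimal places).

P(barking | passing raccoon) = 0.7*0.77 + 0.88*0.23 = 0.539000 + 0.202400 = 0.741400
Of this, 0.202400 comes from 0.88*0.23 (the intruder=true cases).
So P(intruder | barking, passing raccoon) = 0.202400/0.741400 ≈ 0.2730.

P(intruder | barking, passing raccoon) ≈ 0.2730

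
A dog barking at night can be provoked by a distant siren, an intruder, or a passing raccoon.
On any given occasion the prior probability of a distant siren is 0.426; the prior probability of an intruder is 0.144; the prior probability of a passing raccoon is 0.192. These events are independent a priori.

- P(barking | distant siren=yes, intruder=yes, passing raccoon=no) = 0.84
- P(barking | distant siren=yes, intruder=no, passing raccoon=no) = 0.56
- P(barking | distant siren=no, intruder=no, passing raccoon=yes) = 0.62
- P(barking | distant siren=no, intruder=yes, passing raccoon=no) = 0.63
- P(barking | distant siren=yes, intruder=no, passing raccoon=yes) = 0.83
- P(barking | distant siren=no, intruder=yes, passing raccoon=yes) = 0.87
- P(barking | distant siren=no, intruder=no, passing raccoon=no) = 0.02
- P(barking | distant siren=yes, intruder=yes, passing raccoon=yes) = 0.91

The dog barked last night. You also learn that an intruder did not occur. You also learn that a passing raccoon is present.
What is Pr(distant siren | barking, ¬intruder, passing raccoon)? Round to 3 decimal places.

Pr(distant siren | barking, ¬intruder, passing raccoon) ≈ 0.498

Numerator (weight on configurations with distant siren): 0.83*0.426 = 0.353580
Denominator P(barking | ¬intruder, passing raccoon): 0.62*0.574 + 0.83*0.426 = 0.709460
Posterior = 0.353580 / 0.709460 ≈ 0.498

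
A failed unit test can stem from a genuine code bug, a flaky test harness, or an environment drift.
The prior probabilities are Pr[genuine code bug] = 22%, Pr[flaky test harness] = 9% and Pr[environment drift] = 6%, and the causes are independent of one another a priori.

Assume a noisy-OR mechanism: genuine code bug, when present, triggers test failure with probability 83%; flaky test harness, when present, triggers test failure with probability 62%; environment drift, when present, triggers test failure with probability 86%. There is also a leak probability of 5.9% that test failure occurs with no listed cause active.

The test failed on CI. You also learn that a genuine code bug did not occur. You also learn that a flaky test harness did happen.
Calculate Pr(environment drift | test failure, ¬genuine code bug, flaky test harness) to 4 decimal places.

Pr(environment drift | test failure, ¬genuine code bug, flaky test harness) ≈ 0.0862

Under noisy-OR, P(test failure | causes) = 1 − (1−0.059)·∏(1−qᵢ) over the active causes.
Weight on environment drift=true, given the evidence: 0.949939·0.06 = 0.056996
The normalizing constant is 0.64242·0.94 + 0.949939·0.06 = 0.660871
Posterior = 0.056996 / 0.660871 ≈ 0.0862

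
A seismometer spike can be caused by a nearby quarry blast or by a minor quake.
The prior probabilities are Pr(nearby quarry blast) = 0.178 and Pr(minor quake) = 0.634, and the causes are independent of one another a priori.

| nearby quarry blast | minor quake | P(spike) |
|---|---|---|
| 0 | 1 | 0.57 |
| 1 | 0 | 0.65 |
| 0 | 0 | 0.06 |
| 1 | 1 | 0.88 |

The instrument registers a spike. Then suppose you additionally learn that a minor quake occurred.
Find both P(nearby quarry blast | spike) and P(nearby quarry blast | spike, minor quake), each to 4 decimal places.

P(nearby quarry blast | spike) ≈ 0.3101; P(nearby quarry blast | spike, minor quake) ≈ 0.2506

Weight on nearby quarry blast=true, given the evidence: 0.042346 + 0.099310 = 0.141656
Denominator P(spike): 0.06*0.822*0.366 + 0.57*0.822*0.634 + 0.65*0.178*0.366 + 0.88*0.178*0.634 = 0.456761
P(nearby quarry blast | spike) = 0.141656/0.456761 ≈ 0.3101

With the extra evidence:
Numerator (weight on configurations with nearby quarry blast): 0.88·0.178 = 0.156640
Denominator P(spike | minor quake): 0.57·0.822 + 0.88·0.178 = 0.625180
P(nearby quarry blast | spike, minor quake) = 0.156640/0.625180 ≈ 0.2506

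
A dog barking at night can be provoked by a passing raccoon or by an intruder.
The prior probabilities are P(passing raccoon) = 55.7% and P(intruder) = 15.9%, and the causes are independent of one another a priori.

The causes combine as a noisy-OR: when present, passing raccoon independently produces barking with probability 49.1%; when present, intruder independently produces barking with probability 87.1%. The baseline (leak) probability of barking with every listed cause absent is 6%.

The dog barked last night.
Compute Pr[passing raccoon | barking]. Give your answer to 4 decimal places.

Pr[passing raccoon | barking] ≈ 0.7953

Under noisy-OR, P(barking | causes) = 1 − (1−0.06)·∏(1−qᵢ) over the active causes.
P(barking) = 0.06·0.443·0.841 + 0.87874·0.443·0.159 + 0.52154·0.557·0.841 + 0.938279·0.557·0.159 = 0.022354 + 0.061896 + 0.244309 + 0.083097 = 0.411656
Restricting to configurations with passing raccoon present: 0.244309 + 0.083097 = 0.327406.
P(passing raccoon | barking) = 0.327406 / 0.411656 ≈ 0.7953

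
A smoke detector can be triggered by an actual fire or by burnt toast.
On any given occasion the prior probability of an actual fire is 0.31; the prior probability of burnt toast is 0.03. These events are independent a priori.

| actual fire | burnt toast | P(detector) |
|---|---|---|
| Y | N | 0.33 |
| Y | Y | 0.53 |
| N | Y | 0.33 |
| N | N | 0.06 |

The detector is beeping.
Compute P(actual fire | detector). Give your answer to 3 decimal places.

P(actual fire | detector) ≈ 0.689

Enumerate the 4 (actual fire, burnt toast) configurations and weight by the priors:
  P(detector) = 0.06*0.69*0.97 + 0.33*0.69*0.03 + 0.33*0.31*0.97 + 0.53*0.31*0.03
        = 0.040158 + 0.006831 + 0.099231 + 0.004929 = 0.151149
Configurations with actual fire contribute 0.104160, so
  P(actual fire | detector) = 0.104160 / 0.151149 ≈ 0.689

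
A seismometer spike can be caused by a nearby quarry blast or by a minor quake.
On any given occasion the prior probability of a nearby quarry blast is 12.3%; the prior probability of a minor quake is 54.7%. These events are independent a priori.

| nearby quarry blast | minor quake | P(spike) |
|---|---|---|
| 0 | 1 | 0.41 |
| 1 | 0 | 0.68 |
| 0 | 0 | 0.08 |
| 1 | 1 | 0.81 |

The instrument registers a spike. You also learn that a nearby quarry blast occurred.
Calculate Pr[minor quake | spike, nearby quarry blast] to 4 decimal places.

For the numerator, keep only minor quake=true terms: 0.81·0.547 = 0.443070
Normalizer over all consistent configurations: 0.68·0.453 + 0.81·0.547 = 0.751110
P(minor quake | spike, nearby quarry blast) = 0.443070/0.751110 ≈ 0.5899

Pr[minor quake | spike, nearby quarry blast] ≈ 0.5899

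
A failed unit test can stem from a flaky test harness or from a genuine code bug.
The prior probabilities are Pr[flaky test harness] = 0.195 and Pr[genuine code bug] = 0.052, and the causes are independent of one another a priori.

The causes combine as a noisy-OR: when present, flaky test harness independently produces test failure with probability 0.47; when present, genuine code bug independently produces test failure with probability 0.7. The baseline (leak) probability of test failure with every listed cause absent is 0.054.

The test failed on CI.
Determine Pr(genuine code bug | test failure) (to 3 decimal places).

Pr(genuine code bug | test failure) ≈ 0.224

Under noisy-OR, P(test failure | causes) = 1 − (1−0.054)·∏(1−qᵢ) over the active causes.
Numerator (weight on configurations with genuine code bug): 0.029980 + 0.008615 = 0.038595
Normalizer over all consistent configurations: 0.054*0.805*0.948 + 0.7162*0.805*0.052 + 0.49862*0.195*0.948 + 0.849586*0.195*0.052 = 0.171980
Posterior = 0.038595 / 0.171980 ≈ 0.224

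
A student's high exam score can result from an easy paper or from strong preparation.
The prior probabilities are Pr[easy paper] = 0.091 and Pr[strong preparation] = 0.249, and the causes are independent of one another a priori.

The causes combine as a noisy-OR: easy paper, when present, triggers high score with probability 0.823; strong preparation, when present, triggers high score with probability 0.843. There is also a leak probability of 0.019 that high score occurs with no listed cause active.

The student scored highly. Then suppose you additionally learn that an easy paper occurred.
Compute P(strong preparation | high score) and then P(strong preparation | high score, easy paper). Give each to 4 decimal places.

Under noisy-OR, P(high score | causes) = 1 − (1−0.019)·∏(1−qᵢ) over the active causes.
P(high score) = 0.019·0.909·0.751 + 0.845983·0.909·0.249 + 0.826363·0.091·0.751 + 0.972739·0.091·0.249 = 0.012971 + 0.191481 + 0.056474 + 0.022041 = 0.282967
The strong preparation-present share is 0.191481 + 0.022041 = 0.213522.
So P(strong preparation | high score) = 0.213522/0.282967 ≈ 0.7546.

Now condition on the additional information:
Sum P(high score|·) weighted by the priors over both values of strong preparation:
  P(high score | easy paper) = 0.826363×0.751 + 0.972739×0.249
        = 0.620599 + 0.242212 = 0.862811
The terms with strong preparation present sum to 0.242212, so
  P(strong preparation | high score, easy paper) = 0.242212 / 0.862811 ≈ 0.2807

P(strong preparation | high score) ≈ 0.7546; P(strong preparation | high score, easy paper) ≈ 0.2807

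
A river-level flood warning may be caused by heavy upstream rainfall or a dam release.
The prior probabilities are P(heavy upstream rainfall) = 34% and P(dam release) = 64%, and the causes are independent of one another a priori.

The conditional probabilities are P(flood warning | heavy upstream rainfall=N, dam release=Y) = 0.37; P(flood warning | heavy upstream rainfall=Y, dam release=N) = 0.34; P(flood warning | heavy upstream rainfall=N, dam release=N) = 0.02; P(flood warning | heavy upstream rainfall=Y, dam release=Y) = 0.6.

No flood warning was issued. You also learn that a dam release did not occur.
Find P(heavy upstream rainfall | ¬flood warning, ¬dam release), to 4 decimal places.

P(heavy upstream rainfall | ¬flood warning, ¬dam release) ≈ 0.2576

Sum P(¬flood warning|·) weighted by the priors over both values of heavy upstream rainfall:
  P(¬flood warning | ¬dam release) = 0.98·0.66 + 0.66·0.34
        = 0.646800 + 0.224400 = 0.871200
Configurations with heavy upstream rainfall contribute 0.224400, so
  P(heavy upstream rainfall | ¬flood warning, ¬dam release) = 0.224400 / 0.871200 ≈ 0.2576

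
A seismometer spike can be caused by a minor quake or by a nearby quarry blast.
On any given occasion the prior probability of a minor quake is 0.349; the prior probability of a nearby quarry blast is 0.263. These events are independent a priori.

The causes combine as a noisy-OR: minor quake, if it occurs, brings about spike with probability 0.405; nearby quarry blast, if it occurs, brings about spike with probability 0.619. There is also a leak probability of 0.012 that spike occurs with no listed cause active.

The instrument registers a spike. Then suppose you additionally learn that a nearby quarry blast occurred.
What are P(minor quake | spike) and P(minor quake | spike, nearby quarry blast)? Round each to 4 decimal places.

P(minor quake | spike) ≈ 0.6117; P(minor quake | spike, nearby quarry blast) ≈ 0.4002

Under noisy-OR, P(spike | causes) = 1 − (1−0.012)·∏(1−qᵢ) over the active causes.
P(spike) = 0.012·0.651·0.737 + 0.623572·0.651·0.263 + 0.41214·0.349·0.737 + 0.776025·0.349·0.263 = 0.005757 + 0.106764 + 0.106008 + 0.071229 = 0.289758
The minor quake-present share is 0.106008 + 0.071229 = 0.177237.
Hence the posterior is 0.177237/0.289758 ≈ 0.6117.

Now also conditioning on nearby quarry blast=true:
Weight on minor quake=true, given the evidence: 0.776025×0.349 = 0.270833
Denominator P(spike | nearby quarry blast): 0.623572×0.651 + 0.776025×0.349 = 0.676778
Posterior = 0.270833 / 0.676778 ≈ 0.4002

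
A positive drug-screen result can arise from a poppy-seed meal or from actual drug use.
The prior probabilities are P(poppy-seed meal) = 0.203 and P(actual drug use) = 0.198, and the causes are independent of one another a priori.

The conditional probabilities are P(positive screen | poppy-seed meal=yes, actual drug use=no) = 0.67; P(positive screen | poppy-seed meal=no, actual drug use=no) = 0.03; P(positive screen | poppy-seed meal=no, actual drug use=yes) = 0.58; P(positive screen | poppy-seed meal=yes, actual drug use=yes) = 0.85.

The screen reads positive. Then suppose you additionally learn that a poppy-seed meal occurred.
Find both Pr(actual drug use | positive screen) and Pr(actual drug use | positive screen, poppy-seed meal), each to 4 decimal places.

Weight on actual drug use=true, given the evidence: 0.091527 + 0.034165 = 0.125692
Normalizer over all consistent configurations: 0.03·0.797·0.802 + 0.58·0.797·0.198 + 0.67·0.203·0.802 + 0.85·0.203·0.198 = 0.253948
P(actual drug use | positive screen) = 0.125692/0.253948 ≈ 0.4950

With the extra evidence:
Enumerate both values of actual drug use and weight by the priors:
  P(positive screen | poppy-seed meal) = 0.67*0.802 + 0.85*0.198
        = 0.537340 + 0.168300 = 0.705640
Configurations with actual drug use contribute 0.168300, so
  P(actual drug use | positive screen, poppy-seed meal) = 0.168300 / 0.705640 ≈ 0.2385

Pr(actual drug use | positive screen) ≈ 0.4950; Pr(actual drug use | positive screen, poppy-seed meal) ≈ 0.2385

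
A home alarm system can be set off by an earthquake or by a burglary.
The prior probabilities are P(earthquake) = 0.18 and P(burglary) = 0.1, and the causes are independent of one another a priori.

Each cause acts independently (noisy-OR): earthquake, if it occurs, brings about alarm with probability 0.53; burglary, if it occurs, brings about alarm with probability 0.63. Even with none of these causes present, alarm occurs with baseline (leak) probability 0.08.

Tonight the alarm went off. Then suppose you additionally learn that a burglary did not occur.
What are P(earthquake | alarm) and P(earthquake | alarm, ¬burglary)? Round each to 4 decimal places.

Under noisy-OR, P(alarm | causes) = 1 − (1−0.08)·∏(1−qᵢ) over the active causes.
Enumerate the 4 (earthquake, burglary) configurations and weight by the priors:
  P(alarm) = 0.08*0.82*0.9 + 0.6596*0.82*0.1 + 0.5676*0.18*0.9 + 0.840012*0.18*0.1
        = 0.059040 + 0.054087 + 0.091951 + 0.015120 = 0.220198
Configurations with earthquake contribute 0.107071, so
  P(earthquake | alarm) = 0.107071 / 0.220198 ≈ 0.4862

Now also conditioning on burglary≠true:
P(alarm | ¬burglary) = 0.08·0.82 + 0.5676·0.18 = 0.065600 + 0.102168 = 0.167768
Of this, 0.102168 comes from 0.5676·0.18 (the earthquake=true cases).
So P(earthquake | alarm, ¬burglary) = 0.102168/0.167768 ≈ 0.6090.
With burglary excluded, earthquake must carry more of the explanatory weight for the alarm.

P(earthquake | alarm) ≈ 0.4862; P(earthquake | alarm, ¬burglary) ≈ 0.6090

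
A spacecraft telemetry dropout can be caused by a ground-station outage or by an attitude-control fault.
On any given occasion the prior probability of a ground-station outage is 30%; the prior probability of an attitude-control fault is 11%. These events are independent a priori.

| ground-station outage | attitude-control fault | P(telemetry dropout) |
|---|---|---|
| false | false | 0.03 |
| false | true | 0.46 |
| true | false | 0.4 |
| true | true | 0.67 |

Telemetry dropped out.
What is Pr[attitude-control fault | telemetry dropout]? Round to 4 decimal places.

Sum P(telemetry dropout|·) weighted by the priors over the 4 (ground-station outage, attitude-control fault) configurations:
  P(telemetry dropout) = 0.03×0.7×0.89 + 0.46×0.7×0.11 + 0.4×0.3×0.89 + 0.67×0.3×0.11
        = 0.018690 + 0.035420 + 0.106800 + 0.022110 = 0.183020
Configurations with attitude-control fault contribute 0.057530, so
  P(attitude-control fault | telemetry dropout) = 0.057530 / 0.183020 ≈ 0.3143

Pr[attitude-control fault | telemetry dropout] ≈ 0.3143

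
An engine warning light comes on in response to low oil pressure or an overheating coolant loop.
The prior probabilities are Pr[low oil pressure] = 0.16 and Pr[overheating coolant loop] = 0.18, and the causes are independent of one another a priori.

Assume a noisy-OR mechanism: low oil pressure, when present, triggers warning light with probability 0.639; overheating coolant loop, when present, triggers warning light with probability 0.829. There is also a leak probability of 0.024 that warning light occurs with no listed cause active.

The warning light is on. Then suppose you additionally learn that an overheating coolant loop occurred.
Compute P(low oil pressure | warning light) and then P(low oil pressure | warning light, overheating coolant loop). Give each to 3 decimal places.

Under noisy-OR, P(warning light | causes) = 1 − (1−0.024)·∏(1−qᵢ) over the active causes.
Numerator (weight on configurations with low oil pressure): 0.084974 + 0.027065 = 0.112039
Denominator P(warning light): 0.024·0.84·0.82 + 0.833104·0.84·0.18 + 0.647664·0.16·0.82 + 0.939751·0.16·0.18 = 0.254535
Posterior = 0.112039 / 0.254535 ≈ 0.440

Now also conditioning on overheating coolant loop=true:
Weight on low oil pressure=true, given the evidence: 0.939751×0.16 = 0.150360
Denominator P(warning light | overheating coolant loop): 0.833104×0.84 + 0.939751×0.16 = 0.850167
P(low oil pressure | warning light, overheating coolant loop) = 0.150360/0.850167 ≈ 0.177
— overheating coolant loop explains away the evidence for low oil pressure.

P(low oil pressure | warning light) ≈ 0.440; P(low oil pressure | warning light, overheating coolant loop) ≈ 0.177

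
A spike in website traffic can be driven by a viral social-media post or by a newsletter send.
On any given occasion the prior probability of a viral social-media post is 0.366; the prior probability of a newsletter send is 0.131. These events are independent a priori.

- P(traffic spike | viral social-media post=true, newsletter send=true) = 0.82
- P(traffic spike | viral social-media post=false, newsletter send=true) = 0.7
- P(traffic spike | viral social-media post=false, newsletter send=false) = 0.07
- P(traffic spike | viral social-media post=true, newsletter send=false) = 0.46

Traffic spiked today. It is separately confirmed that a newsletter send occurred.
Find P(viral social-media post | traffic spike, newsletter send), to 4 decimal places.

P(traffic spike | newsletter send) = 0.7·0.634 + 0.82·0.366 = 0.443800 + 0.300120 = 0.743920
Restricting to configurations with viral social-media post present: 0.82·0.366 = 0.300120.
So P(viral social-media post | traffic spike, newsletter send) = 0.300120/0.743920 ≈ 0.4034.

P(viral social-media post | traffic spike, newsletter send) ≈ 0.4034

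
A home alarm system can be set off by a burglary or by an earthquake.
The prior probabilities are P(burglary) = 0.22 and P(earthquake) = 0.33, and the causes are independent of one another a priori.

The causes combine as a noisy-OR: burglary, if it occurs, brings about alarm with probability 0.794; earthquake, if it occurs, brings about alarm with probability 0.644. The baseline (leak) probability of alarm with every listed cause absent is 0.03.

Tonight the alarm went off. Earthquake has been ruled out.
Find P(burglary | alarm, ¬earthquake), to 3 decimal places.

Under noisy-OR, P(alarm | causes) = 1 − (1−0.03)·∏(1−qᵢ) over the active causes.
Enumerate both values of burglary and weight by the priors:
  P(alarm | ¬earthquake) = 0.03×0.78 + 0.80018×0.22
        = 0.023400 + 0.176040 = 0.199440
The terms with burglary present sum to 0.176040, so
  P(burglary | alarm, ¬earthquake) = 0.176040 / 0.199440 ≈ 0.883

P(burglary | alarm, ¬earthquake) ≈ 0.883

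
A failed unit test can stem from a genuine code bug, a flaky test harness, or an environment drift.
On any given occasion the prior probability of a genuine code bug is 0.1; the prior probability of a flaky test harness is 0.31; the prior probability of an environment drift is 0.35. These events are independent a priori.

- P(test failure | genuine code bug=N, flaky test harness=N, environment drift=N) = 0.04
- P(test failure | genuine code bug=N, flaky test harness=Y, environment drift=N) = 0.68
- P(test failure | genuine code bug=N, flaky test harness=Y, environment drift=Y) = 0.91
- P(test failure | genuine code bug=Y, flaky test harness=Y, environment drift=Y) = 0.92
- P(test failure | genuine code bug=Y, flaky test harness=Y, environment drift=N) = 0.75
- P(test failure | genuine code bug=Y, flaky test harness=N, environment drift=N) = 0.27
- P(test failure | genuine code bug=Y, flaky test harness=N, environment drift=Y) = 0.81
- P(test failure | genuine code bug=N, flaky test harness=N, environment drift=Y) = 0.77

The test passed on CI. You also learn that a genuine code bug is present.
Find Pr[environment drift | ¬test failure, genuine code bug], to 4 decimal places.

P(¬test failure | genuine code bug) = 0.73×0.69×0.65 + 0.19×0.69×0.35 + 0.25×0.31×0.65 + 0.08×0.31×0.35 = 0.327405 + 0.045885 + 0.050375 + 0.008680 = 0.432345
Of this, 0.054565 comes from 0.045885 + 0.008680 (the environment drift=true cases).
Hence the posterior is 0.054565/0.432345 ≈ 0.1262.

Pr[environment drift | ¬test failure, genuine code bug] ≈ 0.1262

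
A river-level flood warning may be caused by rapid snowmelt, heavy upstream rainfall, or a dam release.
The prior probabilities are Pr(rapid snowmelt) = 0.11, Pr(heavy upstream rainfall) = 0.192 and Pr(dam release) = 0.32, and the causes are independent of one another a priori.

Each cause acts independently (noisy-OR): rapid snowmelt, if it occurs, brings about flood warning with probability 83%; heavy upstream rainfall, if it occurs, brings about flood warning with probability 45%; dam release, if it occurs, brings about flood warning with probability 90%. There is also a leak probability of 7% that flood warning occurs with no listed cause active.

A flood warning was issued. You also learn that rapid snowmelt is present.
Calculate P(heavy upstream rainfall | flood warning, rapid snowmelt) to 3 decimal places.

P(heavy upstream rainfall | flood warning, rapid snowmelt) ≈ 0.201

Under noisy-OR, P(flood warning | causes) = 1 − (1−0.07)·∏(1−qᵢ) over the active causes.
P(flood warning | rapid snowmelt) = 0.8419*0.808*0.68 + 0.98419*0.808*0.32 + 0.913045*0.192*0.68 + 0.991305*0.192*0.32 = 0.462574 + 0.254472 + 0.119207 + 0.060906 = 0.897159
The heavy upstream rainfall-present share is 0.119207 + 0.060906 = 0.180113.
Hence the posterior is 0.180113/0.897159 ≈ 0.201.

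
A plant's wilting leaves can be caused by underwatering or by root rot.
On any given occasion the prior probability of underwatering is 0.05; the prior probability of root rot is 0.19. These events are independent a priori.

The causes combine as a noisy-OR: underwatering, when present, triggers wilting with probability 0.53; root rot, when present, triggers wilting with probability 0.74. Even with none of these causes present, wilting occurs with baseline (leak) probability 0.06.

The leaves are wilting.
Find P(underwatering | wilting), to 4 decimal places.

P(underwatering | wilting) ≈ 0.1452

Under noisy-OR, P(wilting | causes) = 1 − (1−0.06)·∏(1−qᵢ) over the active causes.
P(wilting) = 0.06×0.95×0.81 + 0.7556×0.95×0.19 + 0.5582×0.05×0.81 + 0.885132×0.05×0.19 = 0.046170 + 0.136386 + 0.022607 + 0.008409 = 0.213572
Of this, 0.031016 comes from 0.022607 + 0.008409 (the underwatering=true cases).
P(underwatering | wilting) = 0.031016 / 0.213572 ≈ 0.1452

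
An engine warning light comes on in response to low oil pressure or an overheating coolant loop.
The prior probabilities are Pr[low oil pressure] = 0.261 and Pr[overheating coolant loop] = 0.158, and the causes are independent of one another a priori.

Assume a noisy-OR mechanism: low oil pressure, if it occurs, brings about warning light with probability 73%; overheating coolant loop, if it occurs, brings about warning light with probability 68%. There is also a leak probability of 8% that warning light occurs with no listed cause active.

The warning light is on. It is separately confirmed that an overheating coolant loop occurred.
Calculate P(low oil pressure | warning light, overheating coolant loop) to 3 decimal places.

Under noisy-OR, P(warning light | causes) = 1 − (1−0.08)·∏(1−qᵢ) over the active causes.
Sum P(warning light|·) weighted by the priors over both values of low oil pressure:
  P(warning light | overheating coolant loop) = 0.7056*0.739 + 0.920512*0.261
        = 0.521438 + 0.240254 = 0.761692
Configurations with low oil pressure contribute 0.240254, so
  P(low oil pressure | warning light, overheating coolant loop) = 0.240254 / 0.761692 ≈ 0.315

P(low oil pressure | warning light, overheating coolant loop) ≈ 0.315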